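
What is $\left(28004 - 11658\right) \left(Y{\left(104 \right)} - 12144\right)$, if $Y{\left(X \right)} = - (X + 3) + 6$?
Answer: $-200156770$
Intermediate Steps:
$Y{\left(X \right)} = 3 - X$ ($Y{\left(X \right)} = - (3 + X) + 6 = \left(-3 - X\right) + 6 = 3 - X$)
$\left(28004 - 11658\right) \left(Y{\left(104 \right)} - 12144\right) = \left(28004 - 11658\right) \left(\left(3 - 104\right) - 12144\right) = 16346 \left(\left(3 - 104\right) - 12144\right) = 16346 \left(-101 - 12144\right) = 16346 \left(-12245\right) = -200156770$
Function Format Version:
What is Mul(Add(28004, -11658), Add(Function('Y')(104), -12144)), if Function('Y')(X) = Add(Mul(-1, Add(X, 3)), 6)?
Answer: -200156770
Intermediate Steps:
Function('Y')(X) = Add(3, Mul(-1, X)) (Function('Y')(X) = Add(Mul(-1, Add(3, X)), 6) = Add(Add(-3, Mul(-1, X)), 6) = Add(3, Mul(-1, X)))
Mul(Add(28004, -11658), Add(Function('Y')(104), -12144)) = Mul(Add(28004, -11658), Add(Add(3, Mul(-1, 104)), -12144)) = Mul(16346, Add(Add(3, -104), -12144)) = Mul(16346, Add(-101, -12144)) = Mul(16346, -12245) = -200156770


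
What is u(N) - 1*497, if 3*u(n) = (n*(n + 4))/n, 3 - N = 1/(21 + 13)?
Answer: -16819/34 ≈ -494.68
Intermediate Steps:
N = 101/34 (N = 3 - 1/(21 + 13) = 3 - 1/34 = 101/34 ≈ 2.9706)
u(n) = 4/3 + n/3 (u(n) = ((n*(n + 4))/n)/3 = ((n*(4 + n))/n)/3 = (4 + n)/3 = 4/3 + n/3)
u(N) - 1*497 = (4/3 + (⅓)*(101/34)) - 1*497 = (4/3 + 101/102) - 497 = 79/34 - 497 = -16819/34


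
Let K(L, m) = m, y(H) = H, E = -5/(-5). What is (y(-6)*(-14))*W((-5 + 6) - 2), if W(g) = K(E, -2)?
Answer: -168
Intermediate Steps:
E = 1 (E = -5*(-⅕) = 1)
W(g) = -2
(y(-6)*(-14))*W((-5 + 6) - 2) = -6*(-14)*(-2) = 84*(-2) = -168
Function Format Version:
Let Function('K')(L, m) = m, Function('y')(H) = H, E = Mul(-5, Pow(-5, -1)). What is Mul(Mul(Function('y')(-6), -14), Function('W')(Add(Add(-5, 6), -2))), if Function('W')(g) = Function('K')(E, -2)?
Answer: -168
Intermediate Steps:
E = 1 (E = Mul(-5, Rational(-1, 5)) = 1)
Function('W')(g) = -2
Mul(Mul(Function('y')(-6), -14), Function('W')(Add(Add(-5, 6), -2))) = Mul(Mul(-6, -14), -2) = Mul(84, -2) = -168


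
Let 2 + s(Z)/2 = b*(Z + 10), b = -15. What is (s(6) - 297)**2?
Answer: 609961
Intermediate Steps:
s(Z) = -304 - 30*Z (s(Z) = -4 + 2*(-15*(Z + 10)) = -4 + 2*(-15*(10 + Z)) = -4 + 2*(-150 - 15*Z) = -4 + (-300 - 30*Z) = -304 - 30*Z)
(s(6) - 297)**2 = ((-304 - 30*6) - 297)**2 = ((-304 - 180) - 297)**2 = (-484 - 297)**2 = (-781)**2 = 609961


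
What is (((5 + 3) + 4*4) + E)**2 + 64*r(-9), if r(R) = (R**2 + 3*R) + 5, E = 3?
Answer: 4505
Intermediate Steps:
r(R) = 5 + R**2 + 3*R
(((5 + 3) + 4*4) + E)**2 + 64*r(-9) = (((5 + 3) + 4*4) + 3)**2 + 64*(5 + (-9)**2 + 3*(-9)) = ((8 + 16) + 3)**2 + 64*(5 + 81 - 27) = (24 + 3)**2 + 64*59 = 27**2 + 3776 = 729 + 3776 = 4505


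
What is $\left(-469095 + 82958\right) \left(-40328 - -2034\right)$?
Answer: $14786730278$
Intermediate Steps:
$\left(-469095 + 82958\right) \left(-40328 - -2034\right) = - 386137 \left(-40328 + \left(-167209 + 169243\right)\right) = - 386137 \left(-40328 + 2034\right) = \left(-386137\right) \left(-38294\right) = 14786730278$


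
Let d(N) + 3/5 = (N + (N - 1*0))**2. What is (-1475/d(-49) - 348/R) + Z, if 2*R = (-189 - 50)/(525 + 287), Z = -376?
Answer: 22820141271/11476063 ≈ 1988.5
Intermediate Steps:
d(N) = -3/5 + 4*N**2 (d(N) = -3/5 + (N + (N - 1*0))**2 = -3/5 + (N + (N + 0))**2 = -3/5 + (N + N)**2 = -3/5 + (2*N)**2 = -3/5 + 4*N**2)
R = -239/1624 (R = ((-189 - 50)/(525 + 287))/2 = (-239/812)/2 = (-239*1/812)/2 = (1/2)*(-239/812) = -239/1624 ≈ -0.14717)
(-1475/d(-49) - 348/R) + Z = (-1475/(-3/5 + 4*(-49)**2) - 348/(-239/1624)) - 376 = (-1475/(-3/5 + 4*2401) - 348*(-1624/239)) - 376 = (-1475/(-3/5 + 9604) + 565152/239) - 376 = (-1475/48017/5 + 565152/239) - 376 = (-1475*5/48017 + 565152/239) - 376 = (-7375/48017 + 565152/239) - 376 = 27135140959/11476063 - 376 = 22820141271/11476063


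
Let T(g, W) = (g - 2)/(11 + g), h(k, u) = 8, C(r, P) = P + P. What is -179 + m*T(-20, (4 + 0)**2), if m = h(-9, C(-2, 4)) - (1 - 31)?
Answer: -775/9 ≈ -86.111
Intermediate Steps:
C(r, P) = 2*P
T(g, W) = (-2 + g)/(11 + g)
m = 38 (m = 8 - (1 - 31) = 8 - 1*(-30) = 8 + 30 = 38)
-179 + m*T(-20, (4 + 0)**2) = -179 + 38*((-2 - 20)/(11 - 20)) = -179 + 38*(-22/(-9)) = -179 + 38*(-1/9*(-22)) = -179 + 38*(22/9) = -179 + 836/9 = -775/9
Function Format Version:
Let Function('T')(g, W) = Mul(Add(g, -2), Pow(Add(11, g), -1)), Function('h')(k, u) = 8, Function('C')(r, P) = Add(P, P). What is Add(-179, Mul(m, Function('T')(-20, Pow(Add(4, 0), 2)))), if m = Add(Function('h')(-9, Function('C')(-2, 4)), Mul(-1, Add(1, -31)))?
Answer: Rational(-775, 9) ≈ -86.111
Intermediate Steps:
Function('C')(r, P) = Mul(2, P)
Function('T')(g, W) = Mul(Pow(Add(11, g), -1), Add(-2, g)) (Function('T')(g, W) = Mul(Add(-2, g), Pow(Add(11, g), -1)) = Mul(Pow(Add(11, g), -1), Add(-2, g)))
m = 38 (m = Add(8, Mul(-1, Add(1, -31))) = Add(8, Mul(-1, -30)) = Add(8, 30) = 38)
Add(-179, Mul(m, Function('T')(-20, Pow(Add(4, 0), 2)))) = Add(-179, Mul(38, Mul(Pow(Add(11, -20), -1), Add(-2, -20)))) = Add(-179, Mul(38, Mul(Pow(-9, -1), -22))) = Add(-179, Mul(38, Mul(Rational(-1, 9), -22))) = Add(-179, Mul(38, Rational(22, 9))) = Add(-179, Rational(836, 9)) = Rational(-775, 9)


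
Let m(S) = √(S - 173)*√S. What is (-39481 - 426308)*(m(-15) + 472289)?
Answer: -219987021021 + 931578*√705 ≈ -2.1996e+11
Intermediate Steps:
m(S) = √S*√(-173 + S) (m(S) = √(-173 + S)*√S = √S*√(-173 + S))
(-39481 - 426308)*(m(-15) + 472289) = (-39481 - 426308)*(√(-15)*√(-173 - 15) + 472289) = -465789*((I*√15)*√(-188) + 472289) = -465789*((I*√15)*(2*I*√47) + 472289) = -465789*(-2*√705 + 472289) = -465789*(472289 - 2*√705) = -219987021021 + 931578*√705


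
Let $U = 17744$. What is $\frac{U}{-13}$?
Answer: $- \frac{17744}{13} \approx -1364.9$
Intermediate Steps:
$\frac{U}{-13} = \frac{1}{-13} \cdot 17744 = \left(- \frac{1}{13}\right) 17744 = - \frac{17744}{13}$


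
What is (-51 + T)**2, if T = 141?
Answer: 8100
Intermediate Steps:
(-51 + T)**2 = (-51 + 141)**2 = 90**2 = 8100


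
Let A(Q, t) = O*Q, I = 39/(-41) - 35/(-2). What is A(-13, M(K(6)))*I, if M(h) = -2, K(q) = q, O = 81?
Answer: -1428921/82 ≈ -17426.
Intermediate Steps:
I = 1357/82 (I = 39*(-1/41) - 35*(-½) = -39/41 + 35/2 = 1357/82 ≈ 16.549)
A(Q, t) = 81*Q
A(-13, M(K(6)))*I = (81*(-13))*(1357/82) = -1053*1357/82 = -1428921/82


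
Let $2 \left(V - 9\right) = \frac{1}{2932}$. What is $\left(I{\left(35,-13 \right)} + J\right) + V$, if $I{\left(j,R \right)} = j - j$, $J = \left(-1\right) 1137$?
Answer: $- \frac{6614591}{5864} \approx -1128.0$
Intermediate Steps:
$J = -1137$
$I{\left(j,R \right)} = 0$
$V = \frac{52777}{5864}$ ($V = 9 + \frac{1}{2 \cdot 2932} = 9 + \frac{1}{2} \cdot \frac{1}{2932} = 9 + \frac{1}{5864} = \frac{52777}{5864} \approx 9.0002$)
$\left(I{\left(35,-13 \right)} + J\right) + V = \left(0 - 1137\right) + \frac{52777}{5864} = -1137 + \frac{52777}{5864} = - \frac{6614591}{5864}$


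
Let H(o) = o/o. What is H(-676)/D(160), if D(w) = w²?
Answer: 1/25600 ≈ 3.9063e-5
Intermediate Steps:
H(o) = 1
H(-676)/D(160) = 1/160² = 1/25600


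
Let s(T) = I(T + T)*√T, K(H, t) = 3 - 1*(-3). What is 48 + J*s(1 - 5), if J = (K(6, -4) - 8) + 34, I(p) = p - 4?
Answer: 48 - 768*I ≈ 48.0 - 768.0*I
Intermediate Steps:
I(p) = -4 + p
K(H, t) = 6 (K(H, t) = 3 + 3 = 6)
s(T) = √T*(-4 + 2*T) (s(T) = (-4 + (T + T))*√T = (-4 + 2*T)*√T = √T*(-4 + 2*T))
J = 32 (J = (6 - 8) + 34 = -2 + 34 = 32)
48 + J*s(1 - 5) = 48 + 32*(2*√(1 - 5)*(-2 + (1 - 5))) = 48 + 32*(2*√(-4)*(-2 - 4)) = 48 + 32*(2*(2*I)*(-6)) = 48 + 32*(-24*I) = 48 - 768*I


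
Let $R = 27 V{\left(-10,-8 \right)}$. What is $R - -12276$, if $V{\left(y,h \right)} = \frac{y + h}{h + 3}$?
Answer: $\frac{61866}{5} \approx 12373.0$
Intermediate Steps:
$V{\left(y,h \right)} = \frac{h + y}{3 + h}$
$R = \frac{486}{5}$ ($R = 27 \frac{-8 - 10}{3 - 8} = 27 \frac{1}{-5} \left(-18\right) = 27 \left(\left(- \frac{1}{5}\right) \left(-18\right)\right) = 27 \cdot \frac{18}{5} = \frac{486}{5} \approx 97.2$)
$R - -12276 = \frac{486}{5} - -12276 = \frac{486}{5} + 12276 = \frac{61866}{5}$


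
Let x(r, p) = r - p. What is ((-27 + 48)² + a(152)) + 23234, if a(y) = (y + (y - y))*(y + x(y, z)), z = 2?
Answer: 69579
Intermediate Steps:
a(y) = y*(-2 + 2*y) (a(y) = (y + (y - y))*(y + (y - 1*2)) = (y + 0)*(y + (y - 2)) = y*(y + (-2 + y)) = y*(-2 + 2*y))
((-27 + 48)² + a(152)) + 23234 = ((-27 + 48)² + 2*152*(-1 + 152)) + 23234 = (21² + 2*152*151) + 23234 = (441 + 45904) + 23234 = 46345 + 23234 = 69579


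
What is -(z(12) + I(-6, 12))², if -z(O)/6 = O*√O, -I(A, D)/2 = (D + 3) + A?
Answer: -62532 - 5184*√3 ≈ -71511.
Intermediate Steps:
I(A, D) = -6 - 2*A - 2*D (I(A, D) = -2*((D + 3) + A) = -2*((3 + D) + A) = -2*(3 + A + D) = -6 - 2*A - 2*D)
z(O) = -6*O^(3/2) (z(O) = -6*O*√O = -6*O^(3/2))
-(z(12) + I(-6, 12))² = -(-144*√3 + (-6 - 2*(-6) - 2*12))² = -(-144*√3 + (-6 + 12 - 24))² = -(-144*√3 - 18)² = -(-18 - 144*√3)²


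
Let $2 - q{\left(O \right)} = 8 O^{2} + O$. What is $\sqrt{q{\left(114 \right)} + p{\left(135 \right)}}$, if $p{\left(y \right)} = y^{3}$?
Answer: $\sqrt{2356295} \approx 1535.0$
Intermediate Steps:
$q{\left(O \right)} = 2 - O - 8 O^{2}$ ($q{\left(O \right)} = 2 - \left(8 O^{2} + O\right) = 2 - \left(O + 8 O^{2}\right) = 2 - O - 8 O^{2}$)
$\sqrt{q{\left(114 \right)} + p{\left(135 \right)}} = \sqrt{\left(2 - 114 - 8 \cdot 114^{2}\right) + 135^{3}} = \sqrt{\left(2 - 114 - 103968\right) + 2460375} = \sqrt{-104080 + 2460375} = \sqrt{2356295}$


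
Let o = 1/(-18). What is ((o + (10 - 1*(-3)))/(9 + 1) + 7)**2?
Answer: 2229049/32400 ≈ 68.798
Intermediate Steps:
o = -1/18 ≈ -0.055556
((o + (10 - 1*(-3)))/(9 + 1) + 7)**2 = ((-1/18 + (10 - 1*(-3)))/(9 + 1) + 7)**2 = ((-1/18 + (10 + 3))/10 + 7)**2 = ((-1/18 + 13)*(1/10) + 7)**2 = ((233/18)*(1/10) + 7)**2 = (233/180 + 7)**2 = (1493/180)**2 = 2229049/32400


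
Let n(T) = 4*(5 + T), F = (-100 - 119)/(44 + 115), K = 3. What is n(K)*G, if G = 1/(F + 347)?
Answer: 848/9159 ≈ 0.092587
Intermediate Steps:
F = -73/53 (F = -219/159 = -219*1/159 = -73/53 ≈ -1.3774)
G = 53/18318 (G = 1/(-73/53 + 347) = 1/(18318/53) = 53/18318 ≈ 0.0028933)
n(T) = 20 + 4*T
n(K)*G = (20 + 4*3)*(53/18318) = (20 + 12)*(53/18318) = 32*(53/18318) = 848/9159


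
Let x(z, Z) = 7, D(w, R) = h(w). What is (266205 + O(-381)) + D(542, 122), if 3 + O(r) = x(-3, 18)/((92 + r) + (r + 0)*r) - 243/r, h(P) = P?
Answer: 701109472151/2628392 ≈ 2.6674e+5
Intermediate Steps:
D(w, R) = w
O(r) = -3 - 243/r + 7/(92 + r + r²) (O(r) = -3 + (7/((92 + r) + (r + 0)*r) - 243/r) = -3 + (7/((92 + r) + r*r) - 243/r) = -3 + (7/((92 + r) + r²) - 243/r) = -3 + (7/(92 + r + r²) - 243/r) = -3 + (-243/r + 7/(92 + r + r²)) = -3 - 243/r + 7/(92 + r + r²))
(266205 + O(-381)) + D(542, 122) = (266205 + (-22356 - 512*(-381) - 246*(-381)² - 3*(-381)³)/((-381)*(92 - 381 + (-381)²))) + 542 = (266205 - (-22356 + 195072 - 246*145161 - 3*(-55306341))/(381*(92 - 381 + 145161))) + 542 = (266205 - 1/381*(-22356 + 195072 - 35709606 + 165919023)/144872) + 542 = (266205 - 1/381*1/144872*130382133) + 542 = (266205 - 6208673/2628392) + 542 = 699684883687/2628392 + 542 = 701109472151/2628392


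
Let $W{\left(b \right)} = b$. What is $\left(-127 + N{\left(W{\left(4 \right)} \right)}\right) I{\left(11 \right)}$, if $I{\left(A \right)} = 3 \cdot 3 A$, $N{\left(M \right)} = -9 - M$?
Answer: $-13860$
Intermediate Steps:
$I{\left(A \right)} = 9 A$
$\left(-127 + N{\left(W{\left(4 \right)} \right)}\right) I{\left(11 \right)} = \left(-127 - 13\right) 9 \cdot 11 = \left(-127 - 13\right) 99 = \left(-140\right) 99 = -13860$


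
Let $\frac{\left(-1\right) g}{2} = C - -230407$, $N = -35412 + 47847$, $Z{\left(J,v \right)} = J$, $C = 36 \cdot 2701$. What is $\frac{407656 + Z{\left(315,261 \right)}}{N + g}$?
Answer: $- \frac{407971}{642851} \approx -0.63463$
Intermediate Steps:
$C = 97236$
$N = 12435$
$g = -655286$ ($g = - 2 \left(97236 - -230407\right) = - 2 \left(97236 + 230407\right) = \left(-2\right) 327643 = -655286$)
$\frac{407656 + Z{\left(315,261 \right)}}{N + g} = \frac{407656 + 315}{12435 - 655286} = \frac{407971}{-642851} = 407971 \left(- \frac{1}{642851}\right) = - \frac{407971}{642851}$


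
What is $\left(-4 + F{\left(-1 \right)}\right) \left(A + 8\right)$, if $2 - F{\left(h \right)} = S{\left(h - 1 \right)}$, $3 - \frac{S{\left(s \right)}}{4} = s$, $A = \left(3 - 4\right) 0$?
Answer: $-176$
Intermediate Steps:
$A = 0$ ($A = \left(-1\right) 0 = 0$)
$S{\left(s \right)} = 12 - 4 s$
$F{\left(h \right)} = -14 + 4 h$ ($F{\left(h \right)} = 2 - \left(12 - 4 \left(h - 1\right)\right) = 2 - \left(12 - 4 \left(-1 + h\right)\right) = 2 - \left(12 - \left(-4 + 4 h\right)\right) = 2 - \left(16 - 4 h\right) = 2 + \left(-16 + 4 h\right) = -14 + 4 h$)
$\left(-4 + F{\left(-1 \right)}\right) \left(A + 8\right) = \left(-4 + \left(-14 + 4 \left(-1\right)\right)\right) \left(0 + 8\right) = \left(-4 - 18\right) 8 = \left(-22\right) 8 = -176$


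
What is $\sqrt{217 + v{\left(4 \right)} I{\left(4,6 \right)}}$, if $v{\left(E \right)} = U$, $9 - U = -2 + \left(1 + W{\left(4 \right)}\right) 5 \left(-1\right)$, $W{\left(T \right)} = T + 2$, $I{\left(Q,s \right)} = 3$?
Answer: $\sqrt{355} \approx 18.841$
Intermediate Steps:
$W{\left(T \right)} = 2 + T$
$U = 46$ ($U = 9 - \left(-2 + \left(1 + \left(2 + 4\right)\right) 5 \left(-1\right)\right) = 9 - \left(-2 + \left(1 + 6\right) 5 \left(-1\right)\right) = 9 - \left(-2 + 7 \cdot 5 \left(-1\right)\right) = 9 - \left(-2 + 35 \left(-1\right)\right) = 9 - \left(-2 - 35\right) = 9 - -37 = 9 + 37 = 46$)
$v{\left(E \right)} = 46$
$\sqrt{217 + v{\left(4 \right)} I{\left(4,6 \right)}} = \sqrt{217 + 46 \cdot 3} = \sqrt{217 + 138} = \sqrt{355}$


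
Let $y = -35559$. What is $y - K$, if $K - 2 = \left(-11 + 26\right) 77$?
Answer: $-36716$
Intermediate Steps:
$K = 1157$ ($K = 2 + \left(-11 + 26\right) 77 = 2 + 15 \cdot 77 = 2 + 1155 = 1157$)
$y - K = -35559 - 1157 = -36716$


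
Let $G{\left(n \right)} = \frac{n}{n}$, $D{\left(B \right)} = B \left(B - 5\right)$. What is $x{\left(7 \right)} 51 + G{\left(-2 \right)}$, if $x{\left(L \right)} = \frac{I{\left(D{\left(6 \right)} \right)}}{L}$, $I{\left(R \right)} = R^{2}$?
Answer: $\frac{1843}{7} \approx 263.29$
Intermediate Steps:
$D{\left(B \right)} = B \left(-5 + B\right)$
$G{\left(n \right)} = 1$
$x{\left(L \right)} = \frac{36}{L}$ ($x{\left(L \right)} = \frac{\left(6 \left(-5 + 6\right)\right)^{2}}{L} = \frac{\left(6 \cdot 1\right)^{2}}{L} = \frac{6^{2}}{L} = \frac{36}{L}$)
$x{\left(7 \right)} 51 + G{\left(-2 \right)} = \frac{36}{7} \cdot 51 + 1 = \frac{1836}{7} + 1 = \frac{1843}{7}$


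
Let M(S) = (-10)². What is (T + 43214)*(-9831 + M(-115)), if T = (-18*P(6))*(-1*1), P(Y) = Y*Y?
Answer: -426821122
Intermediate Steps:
P(Y) = Y²
M(S) = 100
T = 648 (T = (-18*6²)*(-1*1) = -18*36*(-1) = -648*(-1) = 648)
(T + 43214)*(-9831 + M(-115)) = (648 + 43214)*(-9831 + 100) = 43862*(-9731) = -426821122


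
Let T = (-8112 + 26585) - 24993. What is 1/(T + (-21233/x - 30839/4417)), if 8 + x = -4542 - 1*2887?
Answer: -32849229/214312536562 ≈ -0.00015328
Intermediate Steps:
T = -6520 (T = 18473 - 24993 = -6520)
x = -7437 (x = -8 + (-4542 - 1*2887) = -8 + (-4542 - 2887) = -8 - 7429 = -7437)
1/(T + (-21233/x - 30839/4417)) = 1/(-6520 + (-21233/(-7437) - 30839/4417)) = 1/(-6520 + (-21233*(-1/7437) - 30839*1/4417)) = 1/(-6520 + (21233/7437 - 30839/4417)) = 1/(-6520 - 135563482/32849229) = 1/(-214312536562/32849229) = -32849229/214312536562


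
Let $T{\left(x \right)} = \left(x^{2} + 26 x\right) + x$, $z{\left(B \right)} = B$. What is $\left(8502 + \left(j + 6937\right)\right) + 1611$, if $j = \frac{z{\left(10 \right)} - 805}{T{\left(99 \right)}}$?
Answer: $\frac{70893635}{4158} \approx 17050.0$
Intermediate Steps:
$T{\left(x \right)} = x^{2} + 27 x$
$j = - \frac{265}{4158}$ ($j = \frac{10 - 805}{99 \left(27 + 99\right)} = \frac{10 - 805}{99 \cdot 126} = - \frac{795}{12474} = \left(-795\right) \frac{1}{12474} = - \frac{265}{4158} \approx -0.063733$)
$\left(8502 + \left(j + 6937\right)\right) + 1611 = \left(8502 + \left(- \frac{265}{4158} + 6937\right)\right) + 1611 = \left(8502 + \frac{28843781}{4158}\right) + 1611 = \frac{64195097}{4158} + 1611 = \frac{70893635}{4158}$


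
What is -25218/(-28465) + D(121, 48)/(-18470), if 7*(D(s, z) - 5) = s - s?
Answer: 93126827/105149710 ≈ 0.88566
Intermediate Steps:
D(s, z) = 5 (D(s, z) = 5 + (s - s)/7 = 5 + (⅐)*0 = 5 + 0 = 5)
-25218/(-28465) + D(121, 48)/(-18470) = -25218/(-28465) + 5/(-18470) = -25218*(-1/28465) + 5*(-1/18470) = 25218/28465 - 1/3694 = 93126827/105149710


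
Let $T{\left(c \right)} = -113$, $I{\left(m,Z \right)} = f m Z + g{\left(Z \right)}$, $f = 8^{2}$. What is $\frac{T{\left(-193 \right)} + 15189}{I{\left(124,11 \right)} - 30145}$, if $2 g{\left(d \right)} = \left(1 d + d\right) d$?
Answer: $\frac{3769}{14318} \approx 0.26324$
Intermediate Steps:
$f = 64$
$g{\left(d \right)} = d^{2}$ ($g{\left(d \right)} = \frac{\left(1 d + d\right) d}{2} = \frac{\left(d + d\right) d}{2} = \frac{2 d d}{2} = \frac{2 d^{2}}{2} = d^{2}$)
$I{\left(m,Z \right)} = Z^{2} + 64 Z m$ ($I{\left(m,Z \right)} = 64 m Z + Z^{2} = 64 Z m + Z^{2} = Z^{2} + 64 Z m$)
$\frac{T{\left(-193 \right)} + 15189}{I{\left(124,11 \right)} - 30145} = \frac{-113 + 15189}{11 \left(11 + 64 \cdot 124\right) - 30145} = \frac{15076}{11 \left(11 + 7936\right) - 30145} = \frac{15076}{11 \cdot 7947 - 30145} = \frac{15076}{87417 - 30145} = \frac{15076}{57272} = 15076 \cdot \frac{1}{57272} = \frac{3769}{14318}$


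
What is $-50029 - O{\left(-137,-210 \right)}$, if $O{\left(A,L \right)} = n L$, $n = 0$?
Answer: $-50029$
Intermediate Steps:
$O{\left(A,L \right)} = 0$ ($O{\left(A,L \right)} = 0 L = 0$)
$-50029 - O{\left(-137,-210 \right)} = -50029 - 0 = -50029 + 0 = -50029$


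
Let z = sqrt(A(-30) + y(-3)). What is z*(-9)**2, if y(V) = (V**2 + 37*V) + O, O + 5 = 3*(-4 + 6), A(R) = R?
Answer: 81*I*sqrt(131) ≈ 927.09*I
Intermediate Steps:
O = 1 (O = -5 + 3*(-4 + 6) = -5 + 3*2 = -5 + 6 = 1)
y(V) = 1 + V**2 + 37*V (y(V) = (V**2 + 37*V) + 1 = 1 + V**2 + 37*V)
z = I*sqrt(131) (z = sqrt(-30 + (1 + (-3)**2 + 37*(-3))) = sqrt(-30 + (1 + 9 - 111)) = sqrt(-30 - 101) = sqrt(-131) = I*sqrt(131) ≈ 11.446*I)
z*(-9)**2 = (I*sqrt(131))*(-9)**2 = (I*sqrt(131))*81 = 81*I*sqrt(131)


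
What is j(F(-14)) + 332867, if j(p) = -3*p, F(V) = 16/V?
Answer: 2330093/7 ≈ 3.3287e+5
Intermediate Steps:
j(F(-14)) + 332867 = -48/(-14) + 332867 = -48*(-1)/14 + 332867 = -3*(-8/7) + 332867 = 24/7 + 332867 = 2330093/7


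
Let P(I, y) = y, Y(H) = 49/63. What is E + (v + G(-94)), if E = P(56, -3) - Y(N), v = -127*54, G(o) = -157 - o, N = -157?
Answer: -62323/9 ≈ -6924.8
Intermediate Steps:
Y(H) = 7/9 (Y(H) = 49*(1/63) = 7/9)
v = -6858
E = -34/9 (E = -3 - 1*7/9 = -3 - 7/9 = -34/9 ≈ -3.7778)
E + (v + G(-94)) = -34/9 + (-6858 + (-157 - 1*(-94))) = -34/9 + (-6858 + (-157 + 94)) = -34/9 + (-6858 - 63) = -34/9 - 6921 = -62323/9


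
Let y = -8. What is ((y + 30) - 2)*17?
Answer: 340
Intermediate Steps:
((y + 30) - 2)*17 = ((-8 + 30) - 2)*17 = (22 - 2)*17 = 20*17 = 340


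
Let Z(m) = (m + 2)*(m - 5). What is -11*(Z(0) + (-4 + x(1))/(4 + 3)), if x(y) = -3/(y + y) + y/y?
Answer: 1639/14 ≈ 117.07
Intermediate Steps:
x(y) = 1 - 3/(2*y) (x(y) = -3*1/(2*y) + 1 = -3/(2*y) + 1 = 1 - 3/(2*y))
Z(m) = (-5 + m)*(2 + m) (Z(m) = (2 + m)*(-5 + m) = (-5 + m)*(2 + m))
-11*(Z(0) + (-4 + x(1))/(4 + 3)) = -11*((-10 + 0² - 3*0) + (-4 + (-3/2 + 1)/1)/(4 + 3)) = -11*((-10 + 0 + 0) + (-4 + 1*(-½))/7) = -11*(-10 + (-4 - ½)*(⅐)) = -11*(-10 - 9/2*⅐) = -11*(-10 - 9/14) = -11*(-149/14) = 1639/14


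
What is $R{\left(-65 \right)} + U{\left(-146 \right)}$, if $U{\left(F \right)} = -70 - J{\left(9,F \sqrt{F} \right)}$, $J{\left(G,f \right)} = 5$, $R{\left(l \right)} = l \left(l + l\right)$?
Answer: $8375$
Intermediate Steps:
$R{\left(l \right)} = 2 l^{2}$ ($R{\left(l \right)} = l 2 l = 2 l^{2}$)
$U{\left(F \right)} = -75$ ($U{\left(F \right)} = -70 - 5 = -75$)
$R{\left(-65 \right)} + U{\left(-146 \right)} = 2 \left(-65\right)^{2} - 75 = 2 \cdot 4225 - 75 = 8450 - 75 = 8375$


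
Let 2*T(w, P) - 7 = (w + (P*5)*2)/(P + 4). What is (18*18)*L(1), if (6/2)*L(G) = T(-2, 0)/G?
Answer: 351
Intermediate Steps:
T(w, P) = 7/2 + (w + 10*P)/(2*(4 + P)) (T(w, P) = 7/2 + ((w + (P*5)*2)/(P + 4))/2 = 7/2 + ((w + (5*P)*2)/(4 + P))/2 = 7/2 + ((w + 10*P)/(4 + P))/2 = 7/2 + (w + 10*P)/(2*(4 + P)))
L(G) = 13/(12*G) (L(G) = (((28 - 2 + 17*0)/(2*(4 + 0)))/G)/3 = (((½)*(28 - 2 + 0)/4)/G)/3 = (((½)*(¼)*26)/G)/3 = (13/(4*G))/3 = 13/(12*G))
(18*18)*L(1) = (18*18)*((13/12)/1) = 324*((13/12)*1) = 324*(13/12) = 351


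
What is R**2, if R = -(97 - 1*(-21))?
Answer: 13924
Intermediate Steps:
R = -118 (R = -(97 + 21) = -1*118 = -118)
R**2 = (-118)**2 = 13924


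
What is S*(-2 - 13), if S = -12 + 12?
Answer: 0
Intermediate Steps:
S = 0
S*(-2 - 13) = 0*(-2 - 13) = 0*(-15) = 0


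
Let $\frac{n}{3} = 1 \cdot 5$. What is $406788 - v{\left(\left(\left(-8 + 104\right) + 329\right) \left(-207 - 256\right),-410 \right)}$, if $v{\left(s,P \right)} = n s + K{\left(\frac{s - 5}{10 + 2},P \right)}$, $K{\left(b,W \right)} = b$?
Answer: $\frac{10124434}{3} \approx 3.3748 \cdot 10^{6}$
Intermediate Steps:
$n = 15$ ($n = 3 \cdot 1 \cdot 5 = 3 \cdot 5 = 15$)
$v{\left(s,P \right)} = - \frac{5}{12} + \frac{181 s}{12}$ ($v{\left(s,P \right)} = 15 s + \frac{s - 5}{10 + 2} = 15 s + \frac{-5 + s}{12} = 15 s + \left(-5 + s\right) \frac{1}{12} = 15 s + \left(- \frac{5}{12} + \frac{s}{12}\right) = - \frac{5}{12} + \frac{181 s}{12}$)
$406788 - v{\left(\left(\left(-8 + 104\right) + 329\right) \left(-207 - 256\right),-410 \right)} = 406788 - \left(- \frac{5}{12} + \frac{181 \left(\left(-8 + 104\right) + 329\right) \left(-207 - 256\right)}{12}\right) = 406788 - \left(- \frac{5}{12} + \frac{181 \left(96 + 329\right) \left(-463\right)}{12}\right) = 406788 - \left(- \frac{5}{12} + \frac{181 \cdot 425 \left(-463\right)}{12}\right) = 406788 - \left(- \frac{5}{12} + \frac{181}{12} \left(-196775\right)\right) = 406788 - \left(- \frac{5}{12} - \frac{35616275}{12}\right) = 406788 - - \frac{8904070}{3} = 406788 + \frac{8904070}{3} = \frac{10124434}{3}$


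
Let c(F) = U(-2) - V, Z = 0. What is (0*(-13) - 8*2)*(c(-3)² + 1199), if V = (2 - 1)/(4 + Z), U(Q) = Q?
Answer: -19265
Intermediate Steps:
V = ¼ (V = (2 - 1)/(4 + 0) = 1/4 = 1*(¼) = ¼ ≈ 0.25000)
c(F) = -9/4 (c(F) = -2 - 1*¼ = -2 - ¼ = -9/4)
(0*(-13) - 8*2)*(c(-3)² + 1199) = (0*(-13) - 8*2)*((-9/4)² + 1199) = (0 - 16)*(81/16 + 1199) = -16*19265/16 = -19265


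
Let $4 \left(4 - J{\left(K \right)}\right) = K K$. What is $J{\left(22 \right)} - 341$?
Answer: $-458$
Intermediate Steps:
$J{\left(K \right)} = 4 - \frac{K^{2}}{4}$ ($J{\left(K \right)} = 4 - \frac{K K}{4} = 4 - \frac{K^{2}}{4}$)
$J{\left(22 \right)} - 341 = \left(4 - \frac{22^{2}}{4}\right) - 341 = \left(4 - 121\right) - 341 = -117 - 341 = -458$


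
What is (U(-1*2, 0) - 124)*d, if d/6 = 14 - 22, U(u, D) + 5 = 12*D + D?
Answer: 6192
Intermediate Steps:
U(u, D) = -5 + 13*D (U(u, D) = -5 + (12*D + D) = -5 + 13*D)
d = -48 (d = 6*(14 - 22) = 6*(-8) = -48)
(U(-1*2, 0) - 124)*d = ((-5 + 13*0) - 124)*(-48) = ((-5 + 0) - 124)*(-48) = (-5 - 124)*(-48) = -129*(-48) = 6192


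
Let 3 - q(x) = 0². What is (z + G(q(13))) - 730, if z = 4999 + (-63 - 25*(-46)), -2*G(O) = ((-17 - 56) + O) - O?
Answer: 10785/2 ≈ 5392.5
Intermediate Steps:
q(x) = 3 (q(x) = 3 - 1*0² = 3 - 1*0 = 3 + 0 = 3)
G(O) = 73/2 (G(O) = -(((-17 - 56) + O) - O)/2 = -((-73 + O) - O)/2 = -½*(-73) = 73/2)
z = 6086 (z = 4999 + (-63 + 1150) = 4999 + 1087 = 6086)
(z + G(q(13))) - 730 = (6086 + 73/2) - 730 = 12245/2 - 730 = 10785/2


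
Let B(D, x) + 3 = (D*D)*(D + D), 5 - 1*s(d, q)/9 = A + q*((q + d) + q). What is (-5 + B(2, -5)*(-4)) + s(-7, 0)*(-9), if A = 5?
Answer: -57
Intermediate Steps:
s(d, q) = -9*q*(d + 2*q) (s(d, q) = 45 - 9*(5 + q*((q + d) + q)) = 45 - 9*(5 + q*((d + q) + q)) = 45 - 9*(5 + q*(d + 2*q)) = 45 + (-45 - 9*q*(d + 2*q)) = -9*q*(d + 2*q))
B(D, x) = -3 + 2*D**3 (B(D, x) = -3 + (D*D)*(D + D) = -3 + D**2*(2*D) = -3 + 2*D**3)
(-5 + B(2, -5)*(-4)) + s(-7, 0)*(-9) = (-5 + (-3 + 2*2**3)*(-4)) + (9*0*(-1*(-7) - 2*0))*(-9) = (-5 + (-3 + 2*8)*(-4)) + (9*0*(7 + 0))*(-9) = (-5 + (-3 + 16)*(-4)) + (9*0*7)*(-9) = (-5 + 13*(-4)) + 0*(-9) = (-5 - 52) + 0 = -57 + 0 = -57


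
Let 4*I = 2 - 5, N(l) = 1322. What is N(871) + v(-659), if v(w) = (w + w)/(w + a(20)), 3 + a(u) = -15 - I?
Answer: 3581282/2705 ≈ 1323.9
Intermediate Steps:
I = -3/4 (I = (2 - 5)/4 = (1/4)*(-3) = -3/4 ≈ -0.75000)
a(u) = -69/4 (a(u) = -3 + (-15 - 1*(-3/4)) = -3 + (-15 + 3/4) = -3 - 57/4 = -69/4)
v(w) = 2*w/(-69/4 + w) (v(w) = (w + w)/(w - 69/4) = (2*w)/(-69/4 + w) = 2*w/(-69/4 + w))
N(871) + v(-659) = 1322 + 8*(-659)/(-69 + 4*(-659)) = 1322 + 8*(-659)/(-69 - 2636) = 1322 + 8*(-659)/(-2705) = 1322 + 8*(-659)*(-1/2705) = 1322 + 5272/2705 = 3581282/2705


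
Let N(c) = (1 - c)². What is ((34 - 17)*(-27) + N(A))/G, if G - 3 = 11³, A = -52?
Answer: 1175/667 ≈ 1.7616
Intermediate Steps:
G = 1334 (G = 3 + 11³ = 3 + 1331 = 1334)
((34 - 17)*(-27) + N(A))/G = ((34 - 17)*(-27) + (-1 - 52)²)/1334 = (17*(-27) + (-53)²)*(1/1334) = (-459 + 2809)*(1/1334) = 2350*(1/1334) = 1175/667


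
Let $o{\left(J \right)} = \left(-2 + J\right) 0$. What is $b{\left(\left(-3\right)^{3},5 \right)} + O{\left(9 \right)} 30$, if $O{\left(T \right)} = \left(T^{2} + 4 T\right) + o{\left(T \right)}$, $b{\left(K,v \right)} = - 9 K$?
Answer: $3753$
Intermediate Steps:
$o{\left(J \right)} = 0$
$O{\left(T \right)} = T^{2} + 4 T$ ($O{\left(T \right)} = \left(T^{2} + 4 T\right) + 0 = T^{2} + 4 T$)
$b{\left(\left(-3\right)^{3},5 \right)} + O{\left(9 \right)} 30 = - 9 \left(-3\right)^{3} + 9 \left(4 + 9\right) 30 = \left(-9\right) \left(-27\right) + 9 \cdot 13 \cdot 30 = 243 + 117 \cdot 30 = 243 + 3510 = 3753$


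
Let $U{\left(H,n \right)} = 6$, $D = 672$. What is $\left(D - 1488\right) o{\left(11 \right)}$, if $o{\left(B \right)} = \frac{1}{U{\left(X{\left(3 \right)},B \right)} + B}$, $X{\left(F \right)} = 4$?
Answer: $-48$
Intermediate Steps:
$o{\left(B \right)} = \frac{1}{6 + B}$
$\left(D - 1488\right) o{\left(11 \right)} = \frac{672 - 1488}{6 + 11} = - \frac{816}{17} = \left(-816\right) \frac{1}{17} = -48$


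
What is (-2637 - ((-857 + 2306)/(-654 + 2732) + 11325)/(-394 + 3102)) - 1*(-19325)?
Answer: 93883579313/5627224 ≈ 16684.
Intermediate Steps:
(-2637 - ((-857 + 2306)/(-654 + 2732) + 11325)/(-394 + 3102)) - 1*(-19325) = (-2637 - (1449/2078 + 11325)/2708) + 19325 = (-2637 - 23534799/(2078*2708)) + 19325 = (-2637 - 1*23534799/5627224) + 19325 = (-2637 - 23534799/5627224) + 19325 = -14862524487/5627224 + 19325 = 93883579313/5627224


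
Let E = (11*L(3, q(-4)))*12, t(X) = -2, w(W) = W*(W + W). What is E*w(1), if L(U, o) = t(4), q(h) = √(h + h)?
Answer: -528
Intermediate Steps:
w(W) = 2*W² (w(W) = W*(2*W) = 2*W²)
q(h) = √2*√h (q(h) = √(2*h) = √2*√h)
L(U, o) = -2
E = -264 (E = (11*(-2))*12 = -22*12 = -264)
E*w(1) = -528*1² = -528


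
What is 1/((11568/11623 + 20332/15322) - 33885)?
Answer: -89043803/3017042482789 ≈ -2.9514e-5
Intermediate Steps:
1/((11568/11623 + 20332/15322) - 33885) = 1/((11568*(1/11623) + 20332*(1/15322)) - 33885) = 1/((11568/11623 + 10166/7661) - 33885) = 1/(206781866/89043803 - 33885) = 1/(-3017042482789/89043803) = -89043803/3017042482789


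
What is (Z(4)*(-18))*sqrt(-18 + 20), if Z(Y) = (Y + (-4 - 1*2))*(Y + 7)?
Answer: 396*sqrt(2) ≈ 560.03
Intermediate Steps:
Z(Y) = (-6 + Y)*(7 + Y) (Z(Y) = (Y + (-4 - 2))*(7 + Y) = (Y - 6)*(7 + Y) = (-6 + Y)*(7 + Y))
(Z(4)*(-18))*sqrt(-18 + 20) = ((-42 + 4 + 4**2)*(-18))*sqrt(-18 + 20) = ((-42 + 4 + 16)*(-18))*sqrt(2) = (-22*(-18))*sqrt(2) = 396*sqrt(2)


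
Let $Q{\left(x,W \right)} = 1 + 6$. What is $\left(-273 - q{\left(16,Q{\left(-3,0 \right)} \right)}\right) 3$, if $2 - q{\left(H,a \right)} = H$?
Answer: $-777$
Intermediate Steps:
$Q{\left(x,W \right)} = 7$
$q{\left(H,a \right)} = 2 - H$
$\left(-273 - q{\left(16,Q{\left(-3,0 \right)} \right)}\right) 3 = \left(-273 - \left(2 - 16\right)\right) 3 = \left(-273 - -14\right) 3 = \left(-273 + 14\right) 3 = \left(-259\right) 3 = -777$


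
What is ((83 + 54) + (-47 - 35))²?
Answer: 3025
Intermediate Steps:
((83 + 54) + (-47 - 35))² = (137 - 82)² = 55² = 3025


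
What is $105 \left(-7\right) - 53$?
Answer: $-788$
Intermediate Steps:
$105 \left(-7\right) - 53 = -735 - 53 = -788$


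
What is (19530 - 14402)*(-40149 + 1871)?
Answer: -196289584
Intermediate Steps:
(19530 - 14402)*(-40149 + 1871) = 5128*(-38278) = -196289584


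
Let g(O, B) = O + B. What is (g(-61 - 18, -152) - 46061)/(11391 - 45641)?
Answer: 23146/17125 ≈ 1.3516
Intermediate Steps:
g(O, B) = B + O
(g(-61 - 18, -152) - 46061)/(11391 - 45641) = ((-152 + (-61 - 18)) - 46061)/(11391 - 45641) = ((-152 - 79) - 46061)/(-34250) = (-231 - 46061)*(-1/34250) = -46292*(-1/34250) = 23146/17125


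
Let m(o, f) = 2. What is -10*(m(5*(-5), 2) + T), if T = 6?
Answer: -80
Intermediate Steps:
-10*(m(5*(-5), 2) + T) = -10*(2 + 6) = -10*8 = -80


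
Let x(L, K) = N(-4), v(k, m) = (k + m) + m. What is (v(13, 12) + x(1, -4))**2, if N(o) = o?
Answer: 1089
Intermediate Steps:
v(k, m) = k + 2*m
x(L, K) = -4
(v(13, 12) + x(1, -4))**2 = ((13 + 2*12) - 4)**2 = ((13 + 24) - 4)**2 = (37 - 4)**2 = 33**2 = 1089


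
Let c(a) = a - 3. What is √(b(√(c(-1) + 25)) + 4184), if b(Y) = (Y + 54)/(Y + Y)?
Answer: √(820162 + 252*√21)/14 ≈ 64.733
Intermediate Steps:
c(a) = -3 + a
b(Y) = (54 + Y)/(2*Y) (b(Y) = (54 + Y)/((2*Y)) = (54 + Y)*(1/(2*Y)) = (54 + Y)/(2*Y))
√(b(√(c(-1) + 25)) + 4184) = √((54 + √((-3 - 1) + 25))/(2*(√((-3 - 1) + 25))) + 4184) = √((54 + √(-4 + 25))/(2*(√(-4 + 25))) + 4184) = √((54 + √21)/(2*(√21)) + 4184) = √((√21/21)*(54 + √21)/2 + 4184) = √(√21*(54 + √21)/42 + 4184) = √(4184 + √21*(54 + √21)/42)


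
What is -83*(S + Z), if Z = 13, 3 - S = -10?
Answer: -2158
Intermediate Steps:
S = 13 (S = 3 - 1*(-10) = 3 + 10 = 13)
-83*(S + Z) = -83*(13 + 13) = -83*26 = -2158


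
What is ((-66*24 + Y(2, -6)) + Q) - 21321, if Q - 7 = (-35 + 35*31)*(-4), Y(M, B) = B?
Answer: -27104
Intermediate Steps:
Q = -4193 (Q = 7 + (-35 + 35*31)*(-4) = 7 + (-35 + 1085)*(-4) = 7 + 1050*(-4) = 7 - 4200 = -4193)
((-66*24 + Y(2, -6)) + Q) - 21321 = ((-66*24 - 6) - 4193) - 21321 = ((-1584 - 6) - 4193) - 21321 = (-1590 - 4193) - 21321 = -5783 - 21321 = -27104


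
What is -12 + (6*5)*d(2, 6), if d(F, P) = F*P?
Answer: 348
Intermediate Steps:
-12 + (6*5)*d(2, 6) = -12 + (6*5)*(2*6) = -12 + 30*12 = -12 + 360 = 348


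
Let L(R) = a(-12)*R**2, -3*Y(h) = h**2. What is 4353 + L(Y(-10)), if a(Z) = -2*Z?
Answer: 93059/3 ≈ 31020.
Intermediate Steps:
Y(h) = -h**2/3
L(R) = 24*R**2 (L(R) = (-2*(-12))*R**2 = 24*R**2)
4353 + L(Y(-10)) = 4353 + 24*(-1/3*(-10)**2)**2 = 4353 + 24*(-1/3*100)**2 = 4353 + 24*(-100/3)**2 = 4353 + 24*(10000/9) = 4353 + 80000/3 = 93059/3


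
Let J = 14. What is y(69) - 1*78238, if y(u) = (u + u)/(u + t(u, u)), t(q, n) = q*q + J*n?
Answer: -3285995/42 ≈ -78238.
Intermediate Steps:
t(q, n) = q**2 + 14*n (t(q, n) = q*q + 14*n = q**2 + 14*n)
y(u) = 2*u/(u**2 + 15*u) (y(u) = (u + u)/(u + (u**2 + 14*u)) = (2*u)/(u**2 + 15*u) = 2*u/(u**2 + 15*u))
y(69) - 1*78238 = 2/(15 + 69) - 1*78238 = 2/84 - 78238 = 2*(1/84) - 78238 = 1/42 - 78238 = -3285995/42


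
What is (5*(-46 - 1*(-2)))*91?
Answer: -20020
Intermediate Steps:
(5*(-46 - 1*(-2)))*91 = (5*(-46 + 2))*91 = (5*(-44))*91 = -220*91 = -20020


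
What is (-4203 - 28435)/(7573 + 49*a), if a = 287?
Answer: -16319/10818 ≈ -1.5085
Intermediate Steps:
(-4203 - 28435)/(7573 + 49*a) = (-4203 - 28435)/(7573 + 49*287) = -32638/(7573 + 14063) = -32638/21636 = -32638*1/21636 = -16319/10818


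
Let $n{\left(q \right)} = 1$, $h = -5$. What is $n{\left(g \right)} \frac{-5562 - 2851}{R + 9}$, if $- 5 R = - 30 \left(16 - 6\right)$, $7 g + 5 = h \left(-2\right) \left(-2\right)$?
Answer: $- \frac{8413}{69} \approx -121.93$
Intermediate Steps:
$g = - \frac{25}{7}$ ($g = - \frac{5}{7} + \frac{\left(-5\right) \left(-2\right) \left(-2\right)}{7} = - \frac{5}{7} + \frac{10 \left(-2\right)}{7} = - \frac{5}{7} + \frac{1}{7} \left(-20\right) = - \frac{5}{7} - \frac{20}{7} = - \frac{25}{7} \approx -3.5714$)
$R = 60$ ($R = - \frac{\left(-30\right) \left(16 - 6\right)}{5} = - \frac{\left(-30\right) 10}{5} = \left(- \frac{1}{5}\right) \left(-300\right) = 60$)
$n{\left(g \right)} \frac{-5562 - 2851}{R + 9} = 1 \frac{-5562 - 2851}{60 + 9} = 1 \left(- \frac{8413}{69}\right) = - \frac{8413}{69}$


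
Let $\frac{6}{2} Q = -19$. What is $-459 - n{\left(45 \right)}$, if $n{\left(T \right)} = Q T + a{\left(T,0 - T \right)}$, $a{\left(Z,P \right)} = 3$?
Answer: $-177$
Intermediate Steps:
$Q = - \frac{19}{3}$ ($Q = \frac{1}{3} \left(-19\right) = - \frac{19}{3} \approx -6.3333$)
$n{\left(T \right)} = 3 - \frac{19 T}{3}$ ($n{\left(T \right)} = - \frac{19 T}{3} + 3 = 3 - \frac{19 T}{3}$)
$-459 - n{\left(45 \right)} = -459 - \left(3 - 285\right) = -459 - -282 = -459 + 282 = -177$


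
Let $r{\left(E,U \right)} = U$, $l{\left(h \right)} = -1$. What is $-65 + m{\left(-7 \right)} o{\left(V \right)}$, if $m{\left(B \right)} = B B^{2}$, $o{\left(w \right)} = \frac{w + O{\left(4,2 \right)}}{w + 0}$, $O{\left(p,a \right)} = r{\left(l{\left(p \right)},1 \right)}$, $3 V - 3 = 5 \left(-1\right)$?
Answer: $\frac{213}{2} \approx 106.5$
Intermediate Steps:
$V = - \frac{2}{3}$ ($V = 1 + \frac{5 \left(-1\right)}{3} = 1 + \frac{1}{3} \left(-5\right) = 1 - \frac{5}{3} = - \frac{2}{3} \approx -0.66667$)
$O{\left(p,a \right)} = 1$
$o{\left(w \right)} = \frac{1 + w}{w}$ ($o{\left(w \right)} = \frac{w + 1}{w + 0} = \frac{1 + w}{w}$)
$m{\left(B \right)} = B^{3}$
$-65 + m{\left(-7 \right)} o{\left(V \right)} = -65 + \left(-7\right)^{3} \frac{1 - \frac{2}{3}}{- \frac{2}{3}} = -65 - 343 \left(\left(- \frac{3}{2}\right) \frac{1}{3}\right) = -65 - - \frac{343}{2} = -65 + \frac{343}{2} = \frac{213}{2}$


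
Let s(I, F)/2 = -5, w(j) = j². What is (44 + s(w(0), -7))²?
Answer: 1156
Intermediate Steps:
s(I, F) = -10 (s(I, F) = 2*(-5) = -10)
(44 + s(w(0), -7))² = (44 - 10)² = 34² = 1156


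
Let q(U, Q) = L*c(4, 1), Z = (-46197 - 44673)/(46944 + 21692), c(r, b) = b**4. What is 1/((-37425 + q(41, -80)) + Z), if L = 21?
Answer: -34318/1283675907 ≈ -2.6734e-5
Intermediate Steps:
Z = -45435/34318 (Z = -90870/68636 = -90870*1/68636 = -45435/34318 ≈ -1.3239)
q(U, Q) = 21 (q(U, Q) = 21*1**4 = 21*1 = 21)
1/((-37425 + q(41, -80)) + Z) = 1/((-37425 + 21) - 45435/34318) = 1/(-37404 - 45435/34318) = 1/(-1283675907/34318) = -34318/1283675907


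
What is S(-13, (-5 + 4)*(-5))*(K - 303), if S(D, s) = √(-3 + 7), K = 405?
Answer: 204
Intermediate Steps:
S(D, s) = 2 (S(D, s) = √4 = 2)
S(-13, (-5 + 4)*(-5))*(K - 303) = 2*(405 - 303) = 2*102 = 204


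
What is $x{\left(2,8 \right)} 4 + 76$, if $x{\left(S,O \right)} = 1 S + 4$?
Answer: $100$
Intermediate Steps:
$x{\left(S,O \right)} = 4 + S$ ($x{\left(S,O \right)} = S + 4 = 4 + S$)
$x{\left(2,8 \right)} 4 + 76 = \left(4 + 2\right) 4 + 76 = 6 \cdot 4 + 76 = 24 + 76 = 100$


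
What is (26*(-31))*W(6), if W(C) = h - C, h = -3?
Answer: 7254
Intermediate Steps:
W(C) = -3 - C
(26*(-31))*W(6) = (26*(-31))*(-3 - 1*6) = -806*(-3 - 6) = -806*(-9) = 7254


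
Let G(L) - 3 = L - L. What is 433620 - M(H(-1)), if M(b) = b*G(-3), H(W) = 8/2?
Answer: 433608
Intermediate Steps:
H(W) = 4 (H(W) = 8*(½) = 4)
G(L) = 3 (G(L) = 3 + (L - L) = 3 + 0 = 3)
M(b) = 3*b (M(b) = b*3 = 3*b)
433620 - M(H(-1)) = 433620 - 3*4 = 433620 - 1*12 = 433620 - 12 = 433608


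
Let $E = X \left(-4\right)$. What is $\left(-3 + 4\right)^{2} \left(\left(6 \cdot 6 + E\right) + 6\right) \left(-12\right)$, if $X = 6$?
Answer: $-216$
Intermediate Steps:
$E = -24$ ($E = 6 \left(-4\right) = -24$)
$\left(-3 + 4\right)^{2} \left(\left(6 \cdot 6 + E\right) + 6\right) \left(-12\right) = \left(-3 + 4\right)^{2} \left(\left(6 \cdot 6 - 24\right) + 6\right) \left(-12\right) = 1^{2} \left(\left(36 - 24\right) + 6\right) \left(-12\right) = 1 \left(12 + 6\right) \left(-12\right) = 1 \cdot 18 \left(-12\right) = 18 \left(-12\right) = -216$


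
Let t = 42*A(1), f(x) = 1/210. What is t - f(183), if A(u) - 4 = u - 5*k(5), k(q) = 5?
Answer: -176401/210 ≈ -840.00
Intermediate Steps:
f(x) = 1/210
A(u) = -21 + u (A(u) = 4 + (u - 5*5) = 4 + (u - 25) = 4 + (-25 + u) = -21 + u)
t = -840 (t = 42*(-21 + 1) = 42*(-20) = -840)
t - f(183) = -840 - 1*1/210 = -840 - 1/210 = -176401/210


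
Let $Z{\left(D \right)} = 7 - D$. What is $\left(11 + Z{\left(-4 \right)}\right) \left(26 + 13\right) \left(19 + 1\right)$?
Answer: $17160$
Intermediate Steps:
$\left(11 + Z{\left(-4 \right)}\right) \left(26 + 13\right) \left(19 + 1\right) = \left(11 + \left(7 - -4\right)\right) \left(26 + 13\right) \left(19 + 1\right) = \left(11 + \left(7 + 4\right)\right) 39 \cdot 20 = \left(11 + 11\right) 780 = 22 \cdot 780 = 17160$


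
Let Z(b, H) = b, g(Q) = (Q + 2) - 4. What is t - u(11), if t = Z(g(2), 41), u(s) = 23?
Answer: -23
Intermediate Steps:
g(Q) = -2 + Q (g(Q) = (2 + Q) - 4 = -2 + Q)
t = 0 (t = -2 + 2 = 0)
t - u(11) = 0 - 1*23 = 0 - 23 = -23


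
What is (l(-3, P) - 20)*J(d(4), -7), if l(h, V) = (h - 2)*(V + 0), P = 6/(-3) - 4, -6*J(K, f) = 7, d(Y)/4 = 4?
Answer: -35/3 ≈ -11.667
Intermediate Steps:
d(Y) = 16 (d(Y) = 4*4 = 16)
J(K, f) = -7/6 (J(K, f) = -⅙*7 = -7/6)
P = -6 (P = 6*(-⅓) - 4 = -2 - 4 = -6)
l(h, V) = V*(-2 + h) (l(h, V) = (-2 + h)*V = V*(-2 + h))
(l(-3, P) - 20)*J(d(4), -7) = (-6*(-2 - 3) - 20)*(-7/6) = (-6*(-5) - 20)*(-7/6) = (30 - 20)*(-7/6) = 10*(-7/6) = -35/3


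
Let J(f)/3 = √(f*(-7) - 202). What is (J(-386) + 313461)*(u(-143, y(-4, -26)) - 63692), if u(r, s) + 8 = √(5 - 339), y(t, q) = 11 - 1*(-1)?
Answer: -19977020700 + 313611*I*√334 ≈ -1.9977e+10 + 5.7314e+6*I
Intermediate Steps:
y(t, q) = 12 (y(t, q) = 11 + 1 = 12)
u(r, s) = -8 + I*√334 (u(r, s) = -8 + √(5 - 339) = -8 + √(-334) = -8 + I*√334)
J(f) = 3*√(-202 - 7*f) (J(f) = 3*√(f*(-7) - 202) = 3*√(-7*f - 202) = 3*√(-202 - 7*f))
(J(-386) + 313461)*(u(-143, y(-4, -26)) - 63692) = (3*√(-202 - 7*(-386)) + 313461)*((-8 + I*√334) - 63692) = (3*√(-202 + 2702) + 313461)*(-63700 + I*√334) = (3*√2500 + 313461)*(-63700 + I*√334) = (3*50 + 313461)*(-63700 + I*√334) = (150 + 313461)*(-63700 + I*√334) = 313611*(-63700 + I*√334) = -19977020700 + 313611*I*√334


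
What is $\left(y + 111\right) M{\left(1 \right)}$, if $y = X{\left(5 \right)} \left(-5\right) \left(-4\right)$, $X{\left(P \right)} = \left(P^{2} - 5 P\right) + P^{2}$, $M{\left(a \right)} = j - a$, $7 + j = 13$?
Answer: $3055$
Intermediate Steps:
$j = 6$ ($j = -7 + 13 = 6$)
$M{\left(a \right)} = 6 - a$
$X{\left(P \right)} = - 5 P + 2 P^{2}$
$y = 500$ ($y = 5 \left(-5 + 2 \cdot 5\right) \left(-5\right) \left(-4\right) = 5 \left(-5 + 10\right) \left(-5\right) \left(-4\right) = 5 \cdot 5 \left(-5\right) \left(-4\right) = 25 \left(-5\right) \left(-4\right) = \left(-125\right) \left(-4\right) = 500$)
$\left(y + 111\right) M{\left(1 \right)} = \left(500 + 111\right) \left(6 - 1\right) = 611 \left(6 - 1\right) = 611 \cdot 5 = 3055$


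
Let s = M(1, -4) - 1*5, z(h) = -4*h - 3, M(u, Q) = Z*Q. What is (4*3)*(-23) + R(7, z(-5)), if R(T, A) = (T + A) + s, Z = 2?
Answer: -265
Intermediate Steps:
M(u, Q) = 2*Q
z(h) = -3 - 4*h
s = -13 (s = 2*(-4) - 1*5 = -8 - 5 = -13)
R(T, A) = -13 + A + T (R(T, A) = (T + A) - 13 = (A + T) - 13 = -13 + A + T)
(4*3)*(-23) + R(7, z(-5)) = (4*3)*(-23) + (-13 + (-3 - 4*(-5)) + 7) = 12*(-23) + (-13 + (-3 + 20) + 7) = -276 + (-13 + 17 + 7) = -276 + 11 = -265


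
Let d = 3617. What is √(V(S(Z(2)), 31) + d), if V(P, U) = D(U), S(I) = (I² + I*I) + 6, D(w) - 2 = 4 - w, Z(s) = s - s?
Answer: 2*√898 ≈ 59.933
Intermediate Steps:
Z(s) = 0
D(w) = 6 - w (D(w) = 2 + (4 - w) = 6 - w)
S(I) = 6 + 2*I² (S(I) = (I² + I²) + 6 = 2*I² + 6 = 6 + 2*I²)
V(P, U) = 6 - U
√(V(S(Z(2)), 31) + d) = √((6 - 1*31) + 3617) = √((6 - 31) + 3617) = √(-25 + 3617) = √3592 = 2*√898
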